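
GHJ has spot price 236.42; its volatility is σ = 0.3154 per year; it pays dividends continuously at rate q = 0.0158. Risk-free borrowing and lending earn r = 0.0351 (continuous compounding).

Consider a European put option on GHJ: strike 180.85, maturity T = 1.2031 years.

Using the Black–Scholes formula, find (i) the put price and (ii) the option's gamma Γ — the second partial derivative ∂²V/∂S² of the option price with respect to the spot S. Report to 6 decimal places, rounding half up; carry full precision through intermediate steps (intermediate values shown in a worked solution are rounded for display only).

price = 7.675825
Γ = 0.002860

σ√T = 0.3154·√1.2031 = 0.345949
d₁ = (ln(S/K) + (r−q+σ²/2)T) / (σ√T) = (ln(236.42/180.85) + (0.0351−0.0158+0.3154²/2)·1.2031) / 0.345949 = (0.267942 + 0.083060) / 0.345949 = 1.014606
d₂ = d₁ − σ√T = 1.014606 − 0.345949 = 0.668656
e^{−rT} = 0.958650
e^{−qT} = 0.981171
N(−d₁) = 0.155147,  N(−d₂) = 0.251857
Put price V = K·e^{−rT}·N(−d₂) − S·e^{−qT}·N(−d₁) = 43.664992 − 35.989166 = 7.675825
φ(d₁) = (1/√(2π))·e^{−d₁²/2} = 0.238437
Γ = e^{−qT}·φ(d₁) / (S·σ·√T) = 0.002860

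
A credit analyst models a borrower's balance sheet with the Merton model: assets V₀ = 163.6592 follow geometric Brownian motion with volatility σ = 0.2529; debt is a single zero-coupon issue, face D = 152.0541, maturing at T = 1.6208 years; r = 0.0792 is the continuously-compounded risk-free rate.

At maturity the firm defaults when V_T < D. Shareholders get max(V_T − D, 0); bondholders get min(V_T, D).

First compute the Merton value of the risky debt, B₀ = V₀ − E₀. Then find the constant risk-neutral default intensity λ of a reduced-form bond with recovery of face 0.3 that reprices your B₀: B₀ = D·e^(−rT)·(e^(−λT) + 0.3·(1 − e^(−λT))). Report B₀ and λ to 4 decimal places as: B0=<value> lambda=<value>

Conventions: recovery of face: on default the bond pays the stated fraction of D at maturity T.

Work the structural quantities from V₀ = 163.6592 against face 152.0541:
d₁ = [ln(V₀/D) + (r + σ²/2)T] / (σ√T)
   = [ln(163.6592/152.0541) + (0.0792 + 0.5·0.2529²)·1.6208] / (0.2529·√1.6208)
   = [0.073550 + 0.180199] / 0.321969 = 0.788117
d₂ = d₁ − σ√T = 0.788117 − 0.321969 = 0.466149
N(d₁) = 0.784686,  N(d₂) = 0.679446,  e^(−rT) = 0.879530
E₀ = V₀·N(d₁) − D·e^(−rT)·N(d₂)
   = 163.6592·0.784686 − 152.0541·0.879530·0.679446 = 37.554638
B₀ = V₀ − E₀ = 163.6592 − 37.554638 = 126.104562
e^(−λT) = (B₀·e^(rT)/D − 0.3)/(1 − 0.3) = (126.1046·1.136971/152.0541 − 0.3)/0.7 = 0.91847942
λ = −ln(0.91847942)/1.6208 = 0.052465

B0=126.1046 lambda=0.0525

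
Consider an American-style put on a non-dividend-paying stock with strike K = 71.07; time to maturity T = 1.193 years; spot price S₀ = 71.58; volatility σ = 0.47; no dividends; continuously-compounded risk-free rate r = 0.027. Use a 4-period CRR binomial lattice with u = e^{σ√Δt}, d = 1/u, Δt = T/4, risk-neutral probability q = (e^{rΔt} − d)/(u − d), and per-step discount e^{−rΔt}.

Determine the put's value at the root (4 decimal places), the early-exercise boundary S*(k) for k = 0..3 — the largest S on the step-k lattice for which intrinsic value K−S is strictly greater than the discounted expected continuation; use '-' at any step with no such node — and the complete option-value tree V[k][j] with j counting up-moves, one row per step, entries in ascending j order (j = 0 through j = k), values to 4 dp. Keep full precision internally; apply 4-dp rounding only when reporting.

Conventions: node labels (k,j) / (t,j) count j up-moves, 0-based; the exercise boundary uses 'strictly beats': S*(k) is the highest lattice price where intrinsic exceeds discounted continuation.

price = 12.5100
boundary = - - 42.8395 55.3755
tree:
12.5100
19.1780 4.6419
28.2305 8.5353 0.0000
37.9286 15.6945 0.0000 0.0000
45.4312 28.2305 0.0000 0.0000 0.0000

Δt=0.29825, u=1.29263, d=0.77362, q=0.45176, disc=e^(-rΔt)=0.99198
k=4 terminal: V=max(K-S,0) → 45.4312 28.2305 0.0000 0.0000 0.0000
k=3: j=0 S=33.1414 intr=37.9286 cont=37.3586 V=37.9286[EX]; j=1 S=55.3755 intr=15.6945 cont=15.3530 V=15.6945[EX]; j=2 S=92.5263 intr=0.0000 cont=0.0000 V=0.0000[hold]; j=3 S=154.6012 intr=0.0000 cont=0.0000 V=0.0000[hold]  S*(3)=55.3755
k=2: j=0 S=42.8395 intr=28.2305 cont=27.6605 V=28.2305[EX]; j=1 S=71.5800 intr=0.0000 cont=8.5353 V=8.5353[hold]; j=2 S=119.6022 intr=0.0000 cont=0.0000 V=0.0000[hold]  S*(2)=42.8395
k=1: j=0 S=55.3755 intr=15.6945 cont=19.1780 V=19.1780[hold]; j=1 S=92.5263 intr=0.0000 cont=4.6419 V=4.6419[hold]  S*(1)=-
k=0: j=0 S=71.5800 intr=0.0000 cont=12.5100 V=12.5100[hold]  S*(0)=-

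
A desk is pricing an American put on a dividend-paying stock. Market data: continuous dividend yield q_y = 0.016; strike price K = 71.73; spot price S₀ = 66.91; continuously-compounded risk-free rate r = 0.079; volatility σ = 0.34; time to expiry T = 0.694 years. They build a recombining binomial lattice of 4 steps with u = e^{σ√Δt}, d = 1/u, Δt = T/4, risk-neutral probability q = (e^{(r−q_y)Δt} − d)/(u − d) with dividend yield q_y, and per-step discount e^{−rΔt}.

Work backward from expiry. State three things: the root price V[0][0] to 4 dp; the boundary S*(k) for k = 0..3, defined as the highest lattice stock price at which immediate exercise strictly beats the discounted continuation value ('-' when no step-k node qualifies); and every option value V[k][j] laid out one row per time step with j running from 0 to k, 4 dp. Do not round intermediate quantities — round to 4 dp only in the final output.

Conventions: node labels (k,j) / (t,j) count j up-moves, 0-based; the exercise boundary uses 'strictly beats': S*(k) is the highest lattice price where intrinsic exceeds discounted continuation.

price = 9.2280
boundary = - - 50.4058 58.0745
tree:
9.2280
14.3505 4.4262
21.3242 7.8623 1.1569
27.9803 13.6555 2.3614 0.0000
33.7575 21.3242 4.8200 0.0000 0.0000

Δt=0.17350  u=1.15214  d=0.86795  q=0.50333  discount=0.98639
step 4 (expiry): payoffs max(K−S,0) = 33.7575 21.3242 4.8200 0.0000 0.0000
step 3: (k=3,j=0): S=43.7497, K−S=27.9803, hold=27.1251 ⇒ V=27.9803 exercise | (k=3,j=1): S=58.0745, K−S=13.6555, hold=12.8400 ⇒ V=13.6555 exercise | (k=3,j=2): S=77.0897, K−S=0.0000, hold=2.3614 ⇒ V=2.3614 continue | (k=3,j=3): S=102.3310, K−S=0.0000, hold=0.0000 ⇒ V=0.0000 continue  boundary S*=58.0745
step 2: (k=2,j=0): S=50.4058, K−S=21.3242, hold=20.4875 ⇒ V=21.3242 exercise | (k=2,j=1): S=66.9100, K−S=4.8200, hold=7.8623 ⇒ V=7.8623 continue | (k=2,j=2): S=88.8182, K−S=0.0000, hold=1.1569 ⇒ V=1.1569 continue  boundary S*=50.4058
step 1: (k=1,j=0): S=58.0745, K−S=13.6555, hold=14.3505 ⇒ V=14.3505 continue | (k=1,j=1): S=77.0897, K−S=0.0000, hold=4.4262 ⇒ V=4.4262 continue  boundary S*=-
step 0: (k=0,j=0): S=66.9100, K−S=4.8200, hold=9.2280 ⇒ V=9.2280 continue  boundary S*=-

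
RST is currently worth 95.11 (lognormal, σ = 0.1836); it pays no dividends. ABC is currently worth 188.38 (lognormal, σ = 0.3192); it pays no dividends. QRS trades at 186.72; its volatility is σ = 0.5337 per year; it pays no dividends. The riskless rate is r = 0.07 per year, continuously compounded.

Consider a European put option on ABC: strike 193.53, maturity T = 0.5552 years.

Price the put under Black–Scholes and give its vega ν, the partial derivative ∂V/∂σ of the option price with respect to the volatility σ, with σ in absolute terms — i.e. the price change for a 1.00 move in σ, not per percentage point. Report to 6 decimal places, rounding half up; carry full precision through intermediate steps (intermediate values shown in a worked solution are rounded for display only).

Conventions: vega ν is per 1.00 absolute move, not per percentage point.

σ√T = 0.3192·√0.5552 = 0.237841
d₁ = (ln(S/K) + (r+σ²/2)T) / (σ√T) = (ln(188.38/193.53) + (0.07+0.3192²/2)·0.5552) / 0.237841 = (-0.026971 + 0.067148) / 0.237841 = 0.168923
d₂ = d₁ − σ√T = 0.168923 − 0.237841 = -0.068918
e^{−rT} = 0.961882
N(−d₁) = 0.432929,  N(−d₂) = 0.527473
Put price V = K·e^{−rT}·N(−d₂) − S·N(−d₁) = 98.190582 − 81.555075 = 16.635507
φ(d₁) = (1/√(2π))·e^{−d₁²/2} = 0.393291
ν = S·φ(d₁)·√T = 55.204347

price = 16.635507
ν = 55.204347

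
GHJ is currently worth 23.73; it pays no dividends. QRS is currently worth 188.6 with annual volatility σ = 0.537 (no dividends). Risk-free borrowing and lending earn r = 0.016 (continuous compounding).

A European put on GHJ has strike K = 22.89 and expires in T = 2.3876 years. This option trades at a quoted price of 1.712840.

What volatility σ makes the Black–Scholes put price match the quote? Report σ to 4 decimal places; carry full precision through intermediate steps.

sigma = 0.1757

At σ = 0.1757 the Black–Scholes value reproduces the quote:
σ√T = 0.1757·√2.3876 = 0.271489
d₁ = (ln(S/K) + (r+σ²/2)T) / (σ√T) = (ln(23.73/22.89) + (0.016+0.1757²/2)·2.3876) / 0.271489 = (0.036040 + 0.075055) / 0.271489 = 0.409205
d₂ = d₁ − σ√T = 0.409205 − 0.271489 = 0.137716
e^{−rT} = 0.962519
N(−d₁) = 0.341195,  N(−d₂) = 0.445233
V = K·e^{−rT}·N(−d₂) − S·N(−d₁) = 9.809388 − 8.096548 = 1.712840 (the quoted price), and the Black–Scholes price is strictly increasing in σ, so σ is unique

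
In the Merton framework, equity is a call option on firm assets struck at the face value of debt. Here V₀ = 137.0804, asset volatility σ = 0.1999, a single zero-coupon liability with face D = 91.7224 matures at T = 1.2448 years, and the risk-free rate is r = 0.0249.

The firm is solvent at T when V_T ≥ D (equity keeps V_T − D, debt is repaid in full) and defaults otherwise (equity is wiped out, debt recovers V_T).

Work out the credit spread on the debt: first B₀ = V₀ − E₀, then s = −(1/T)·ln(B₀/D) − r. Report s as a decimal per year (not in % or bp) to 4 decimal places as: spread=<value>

Work the structural quantities from V₀ = 137.0804 against face 91.7224:
d₁ = [ln(V₀/D) + (r + σ²/2)T] / (σ√T)
   = [ln(137.0804/91.7224) + (0.0249 + 0.5·0.1999²)·1.2448] / (0.1999·√1.2448)
   = [0.401801 + 0.055867] / 0.223030 = 2.052048
d₂ = d₁ − σ√T = 2.052048 − 0.223030 = 1.829019
N(d₁) = 0.979918,  N(d₂) = 0.966302,  e^(−rT) = 0.969480
E₀ = V₀·N(d₁) − D·e^(−rT)·N(d₂)
   = 137.0804·0.979918 − 91.7224·0.969480·0.966302 = 48.401025
B₀ = V₀ − E₀ = 137.0804 − 48.401025 = 88.679375
spread = −(1/T)·ln(B₀/D) − r = −(1/1.2448)·ln(88.679375/91.7224) − 0.0249 = 0.00220418

spread=0.0022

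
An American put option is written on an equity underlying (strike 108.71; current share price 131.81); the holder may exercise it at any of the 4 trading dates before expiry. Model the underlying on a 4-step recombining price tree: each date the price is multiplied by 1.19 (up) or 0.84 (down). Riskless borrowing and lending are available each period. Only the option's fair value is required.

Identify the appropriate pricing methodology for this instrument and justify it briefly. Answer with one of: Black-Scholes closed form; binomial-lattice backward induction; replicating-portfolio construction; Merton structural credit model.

Key observation: the defining feature is the embedded early-exercise option across 4 discrete dates on the spot-131.81 tree; pricing the strike-108.71 put means working backward with an exercise test at every node.

framework: binomial-lattice backward induction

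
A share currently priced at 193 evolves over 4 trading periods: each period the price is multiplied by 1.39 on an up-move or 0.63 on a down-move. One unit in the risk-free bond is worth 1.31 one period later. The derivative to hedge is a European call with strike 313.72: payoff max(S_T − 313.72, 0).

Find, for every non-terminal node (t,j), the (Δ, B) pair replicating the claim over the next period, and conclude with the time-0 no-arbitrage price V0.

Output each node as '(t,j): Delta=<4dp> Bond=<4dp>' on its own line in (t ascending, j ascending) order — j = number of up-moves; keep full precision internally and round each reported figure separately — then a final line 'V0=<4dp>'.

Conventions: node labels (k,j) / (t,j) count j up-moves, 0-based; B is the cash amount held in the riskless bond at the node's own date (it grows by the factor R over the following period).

(0,0): Delta=0.8655 Bond=-77.2158
(1,0): Delta=0.0647 Bond=-3.7857
(1,1): Delta=0.9082 Bond=-112.6077
(2,0): Delta=0.0000 Bond=0.0000
(2,1): Delta=0.0682 Bond=-5.5426
(2,2): Delta=0.9530 Bond=-164.2188
(3,0): Delta=0.0000 Bond=0.0000
(3,1): Delta=0.0000 Bond=0.0000
(3,2): Delta=0.0718 Bond=-8.1151
(3,3): Delta=1.0000 Bond=-239.4809
V0=89.8299

The replicating-portfolio and risk-neutral prices coincide; use p* = (1.31−0.63)/(1.39−0.63) = 0.8947 for the latter.
Terminal payoffs: V(4,0)=0.0000, V(4,1)=0.0000, V(4,2)=0.0000, V(4,3)=12.8244, V(4,4)=406.7510
  t=3,j=0: stock 48.2591 → up 67.0801 (V=0.0000), down 30.4032 (V=0.0000). Price 0.0000; hedge Δ=0.0000, bond B=0.0000.
  t=3,j=1: stock 106.4764 → up 148.0021 (V=0.0000), down 67.0801 (V=0.0000). Price 0.0000; hedge Δ=0.0000, bond B=0.0000.
  t=3,j=2: stock 234.9240 → up 326.5444 (V=12.8244), down 148.0021 (V=0.0000). Price 8.7591; hedge Δ=0.0718, bond B=-8.1151.
  t=3,j=3: stock 518.3245 → up 720.4710 (V=406.7510), down 326.5444 (V=12.8244). Price 278.8436; hedge Δ=1.0000, bond B=-239.4809.
  t=2,j=0: stock 76.6017 → up 106.4764 (V=0.0000), down 48.2591 (V=0.0000). Price 0.0000; hedge Δ=0.0000, bond B=0.0000.
  t=2,j=1: stock 169.0101 → up 234.9240 (V=8.7591), down 106.4764 (V=0.0000). Price 5.9825; hedge Δ=0.0682, bond B=-5.5426.
  t=2,j=2: stock 372.8953 → up 518.3245 (V=278.8436), down 234.9240 (V=8.7591). Price 191.1554; hedge Δ=0.9530, bond B=-164.2188.
  t=1,j=0: stock 121.5900 → up 169.0101 (V=5.9825), down 76.6017 (V=0.0000). Price 4.0861; hedge Δ=0.0647, bond B=-3.7857.
  t=1,j=1: stock 268.2700 → up 372.8953 (V=191.1554), down 169.0101 (V=5.9825). Price 131.0409; hedge Δ=0.9082, bond B=-112.6077.
  t=0,j=0: stock 193.0000 → up 268.2700 (V=131.0409), down 121.5900 (V=4.0861). Price 89.8299; hedge Δ=0.8655, bond B=-77.2158.
Check: Δ(0,0)·S0 + B(0,0) = 89.8299 = V0.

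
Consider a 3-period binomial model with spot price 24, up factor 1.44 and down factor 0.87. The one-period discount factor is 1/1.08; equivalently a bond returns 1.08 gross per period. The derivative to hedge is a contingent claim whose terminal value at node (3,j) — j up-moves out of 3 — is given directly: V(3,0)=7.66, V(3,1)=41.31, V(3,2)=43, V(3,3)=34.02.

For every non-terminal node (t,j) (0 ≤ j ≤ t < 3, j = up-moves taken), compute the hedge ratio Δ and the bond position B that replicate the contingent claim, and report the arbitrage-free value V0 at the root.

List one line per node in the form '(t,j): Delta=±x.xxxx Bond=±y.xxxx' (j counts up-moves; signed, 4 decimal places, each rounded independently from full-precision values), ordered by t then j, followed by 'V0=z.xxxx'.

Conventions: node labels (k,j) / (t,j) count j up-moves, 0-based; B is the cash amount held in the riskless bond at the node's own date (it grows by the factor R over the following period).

No-arbitrage ⇒ martingale measure with p* = (R−d)/(u−d) = 0.3684.
Terminal payoffs: V(3,0)=7.6600, V(3,1)=41.3100, V(3,2)=43.0000, V(3,3)=34.0200
(2,0): S=18.1656. Δ = (V_up−V_dn)/(S_up−S_dn) = (41.3100−7.6600)/(26.1585−15.8041) = 3.2498. V = [p*·41.3100 + (1−p*)·7.6600]/1.08 = 18.5716. B = V − Δ·S = -40.4635.
(2,1): S=30.0672. Δ = (V_up−V_dn)/(S_up−S_dn) = (43.0000−41.3100)/(43.2968−26.1585) = 0.0986. V = [p*·43.0000 + (1−p*)·41.3100]/1.08 = 38.8265. B = V − Δ·S = 35.8616.
(2,2): S=49.7664. Δ = (V_up−V_dn)/(S_up−S_dn) = (34.0200−43.0000)/(71.6636−43.2968) = -0.3166. V = [p*·34.0200 + (1−p*)·43.0000]/1.08 = 36.7515. B = V − Δ·S = 52.5058.
(1,0): S=20.8800. Δ = (V_up−V_dn)/(S_up−S_dn) = (38.8265−18.5716)/(30.0672−18.1656) = 1.7019. V = [p*·38.8265 + (1−p*)·18.5716]/1.08 = 24.1055. B = V − Δ·S = -11.4293.
(1,1): S=34.5600. Δ = (V_up−V_dn)/(S_up−S_dn) = (36.7515−38.8265)/(49.7664−30.0672) = -0.1053. V = [p*·36.7515 + (1−p*)·38.8265]/1.08 = 35.2426. B = V − Δ·S = 38.8830.
(0,0): S=24.0000. Δ = (V_up−V_dn)/(S_up−S_dn) = (35.2426−24.1055)/(34.5600−20.8800) = 0.8141. V = [p*·35.2426 + (1−p*)·24.1055]/1.08 = 26.1191. B = V − Δ·S = 6.5804.
Verification: the root portfolio costs Δ(0,0)·S0 + B(0,0) = 26.1191, matching V0.

(0,0): Delta=0.8141 Bond=6.5804
(1,0): Delta=1.7019 Bond=-11.4293
(1,1): Delta=-0.1053 Bond=38.8830
(2,0): Delta=3.2498 Bond=-40.4635
(2,1): Delta=0.0986 Bond=35.8616
(2,2): Delta=-0.3166 Bond=52.5058
V0=26.1191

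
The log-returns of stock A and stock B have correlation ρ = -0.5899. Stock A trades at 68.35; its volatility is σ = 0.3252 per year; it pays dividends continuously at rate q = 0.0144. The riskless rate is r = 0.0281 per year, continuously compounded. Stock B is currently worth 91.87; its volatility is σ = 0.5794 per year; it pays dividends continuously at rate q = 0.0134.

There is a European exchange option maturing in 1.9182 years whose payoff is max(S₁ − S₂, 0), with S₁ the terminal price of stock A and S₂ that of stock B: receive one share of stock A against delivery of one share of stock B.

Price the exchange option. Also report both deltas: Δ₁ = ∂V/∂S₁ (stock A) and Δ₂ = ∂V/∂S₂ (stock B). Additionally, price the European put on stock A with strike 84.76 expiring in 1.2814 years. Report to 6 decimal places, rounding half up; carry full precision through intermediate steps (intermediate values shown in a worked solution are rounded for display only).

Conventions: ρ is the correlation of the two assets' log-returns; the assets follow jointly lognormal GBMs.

exchange price = 22.841883
Δ1 = 0.601224
Δ2 = -0.198670
price(stock A put K=84.76) = 19.707016

σ_eff = √(σ₁² + σ₂² − 2ρσ₁σ₂) = √(0.3252² + 0.5794² − 2·-0.5899·0.3252·0.5794) = 0.814714
d₁ = (ln(S₁/S₂) + (q₂ − q₁ + σ_eff²/2)T) / (σ_eff√T) = (ln(68.35/91.87) + (0.0134 − 0.0144 + 0.331879)·1.9182) / 1.128371 = 0.300397
d₂ = d₁ − σ_eff√T = 0.300397 − 1.128371 = -0.827974
N(d₁) = 0.618063,  N(d₂) = 0.203843
V = S₁·e^{−q₁T}·N(d₁) − S₂·e^{−q₂T}·N(d₂) = 41.093683 − 18.251800 = 22.841883
Δ₁ = e^{−q₁T}·N(d₁) = 0.601224;  Δ₂ = −e^{−q₂T}·N(d₂) = -0.198670
[vanilla: stock A put K=84.76]
σ√T = 0.3252·√1.2814 = 0.368123
d₁ = (ln(S/K) + (r−q+σ²/2)T) / (σ√T) = (ln(68.35/84.76) + (0.0281−0.0144+0.3252²/2)·1.2814) / 0.368123 = (-0.215182 + 0.085312) / 0.368123 = -0.352789
d₂ = d₁ − σ√T = -0.352789 − 0.368123 = -0.720912
e^{−rT} = 0.964633
e^{−qT} = 0.981717
N(−d₁) = 0.637877,  N(−d₂) = 0.764518
price = K·e^{−rT}·N(−d₂) − S·e^{−qT}·N(−d₁) = 62.508772 − 42.801755 = 19.707016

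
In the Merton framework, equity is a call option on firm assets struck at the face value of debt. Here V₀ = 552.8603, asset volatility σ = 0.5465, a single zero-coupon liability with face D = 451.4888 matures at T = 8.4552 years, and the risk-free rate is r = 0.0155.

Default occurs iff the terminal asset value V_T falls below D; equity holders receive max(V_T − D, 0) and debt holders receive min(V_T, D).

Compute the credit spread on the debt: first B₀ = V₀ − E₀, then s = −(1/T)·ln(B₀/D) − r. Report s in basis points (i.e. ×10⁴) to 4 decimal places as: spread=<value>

spread=821.2715

Apply the equity-as-call identities (strike 451.4888, horizon 8.4552 years):
d₁ = [ln(V₀/D) + (r + σ²/2)T] / (σ√T)
   = [ln(552.8603/451.4888) + (0.0155 + 0.5·0.5465²)·8.4552] / (0.5465·√8.4552)
   = [0.202555 + 1.393680] / 1.589103 = 1.004488
d₂ = d₁ − σ√T = 1.004488 − 1.589103 = -0.584615
N(d₁) = 0.842428,  N(d₂) = 0.279403,  e^(−rT) = 0.877169
E₀ = V₀·N(d₁) − D·e^(−rT)·N(d₂)
   = 552.8603·0.842428 − 451.4888·0.877169·0.279403 = 355.092532
B₀ = V₀ − E₀ = 552.8603 − 355.092532 = 197.767768
spread = −(1/T)·ln(B₀/D) − r = −(1/8.4552)·ln(197.767768/451.4888) − 0.0155 = 0.08212715
in basis points: 0.08212715 × 10⁴ = 821.2715 bp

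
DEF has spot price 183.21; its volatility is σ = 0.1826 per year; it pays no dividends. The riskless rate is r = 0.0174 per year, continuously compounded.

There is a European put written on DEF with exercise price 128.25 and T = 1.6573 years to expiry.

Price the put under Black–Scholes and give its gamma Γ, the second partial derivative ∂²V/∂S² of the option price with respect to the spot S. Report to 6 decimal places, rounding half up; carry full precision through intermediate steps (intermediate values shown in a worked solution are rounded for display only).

σ√T = 0.1826·√1.6573 = 0.235072
d₁ = (ln(S/K) + (r+σ²/2)T) / (σ√T) = (ln(183.21/128.25) + (0.0174+0.1826²/2)·1.6573) / 0.235072 = (0.356652 + 0.056466) / 0.235072 = 1.757409
d₂ = d₁ − σ√T = 1.757409 − 0.235072 = 1.522337
e^{−rT} = 0.971575
N(−d₁) = 0.039424,  N(−d₂) = 0.063962
Put price V = K·e^{−rT}·N(−d₂) − S·N(−d₁) = 7.969997 − 7.222883 = 0.747114
φ(d₁) = (1/√(2π))·e^{−d₁²/2} = 0.085164
Γ = φ(d₁) / (S·σ·√T) = 0.001977

price = 0.747114
Γ = 0.001977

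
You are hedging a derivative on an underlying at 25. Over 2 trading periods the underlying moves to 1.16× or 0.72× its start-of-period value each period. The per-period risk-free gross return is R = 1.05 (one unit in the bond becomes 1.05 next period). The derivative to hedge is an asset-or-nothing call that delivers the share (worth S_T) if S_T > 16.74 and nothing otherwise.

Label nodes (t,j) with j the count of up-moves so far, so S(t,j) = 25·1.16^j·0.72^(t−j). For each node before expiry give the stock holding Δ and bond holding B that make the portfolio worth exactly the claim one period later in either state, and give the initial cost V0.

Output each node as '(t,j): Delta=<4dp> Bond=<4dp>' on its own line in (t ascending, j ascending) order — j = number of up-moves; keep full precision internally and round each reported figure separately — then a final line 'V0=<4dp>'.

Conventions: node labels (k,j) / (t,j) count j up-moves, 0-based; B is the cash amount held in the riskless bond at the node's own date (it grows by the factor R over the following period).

(0,0): Delta=1.2805 Bond=-7.7477
(1,0): Delta=2.6364 Bond=-32.5403
(1,1): Delta=1.0000 Bond=0.0000
V0=24.2653

No-arbitrage ⇒ martingale measure with p* = (R−d)/(u−d) = 0.7500.
Payoffs at expiry: V(2,0)=0.0000, V(2,1)=20.8800, V(2,2)=33.6400
Node (1,0) S=18.0000: V=(p*·20.8800+(1−p*)·0.0000)/1.05=14.9143; Δ=(20.8800−0.0000)/(20.8800−12.9600)=2.6364; B=V−Δ·S=-32.5403
Node (1,1) S=29.0000: V=(p*·33.6400+(1−p*)·20.8800)/1.05=29.0000; Δ=(33.6400−20.8800)/(33.6400−20.8800)=1.0000; B=V−Δ·S=0.0000
Node (0,0) S=25.0000: V=(p*·29.0000+(1−p*)·14.9143)/1.05=24.2653; Δ=(29.0000−14.9143)/(29.0000−18.0000)=1.2805; B=V−Δ·S=-7.7477
Check: Δ(0,0)·S0 + B(0,0) = 24.2653 = V0.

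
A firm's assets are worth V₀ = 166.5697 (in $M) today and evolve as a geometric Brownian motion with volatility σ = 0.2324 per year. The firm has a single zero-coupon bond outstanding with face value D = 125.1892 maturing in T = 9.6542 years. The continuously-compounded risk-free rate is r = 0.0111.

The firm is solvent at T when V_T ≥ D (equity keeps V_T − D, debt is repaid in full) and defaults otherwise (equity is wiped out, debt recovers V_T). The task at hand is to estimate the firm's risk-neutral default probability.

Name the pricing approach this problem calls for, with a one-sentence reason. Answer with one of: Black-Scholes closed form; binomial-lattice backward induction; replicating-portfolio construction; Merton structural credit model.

Key observation: a levered firm with one bullet debt due at 9.6542 years is the canonical structural-credit setup: equity is a call on the firm's assets struck at the face value.

framework: Merton structural credit model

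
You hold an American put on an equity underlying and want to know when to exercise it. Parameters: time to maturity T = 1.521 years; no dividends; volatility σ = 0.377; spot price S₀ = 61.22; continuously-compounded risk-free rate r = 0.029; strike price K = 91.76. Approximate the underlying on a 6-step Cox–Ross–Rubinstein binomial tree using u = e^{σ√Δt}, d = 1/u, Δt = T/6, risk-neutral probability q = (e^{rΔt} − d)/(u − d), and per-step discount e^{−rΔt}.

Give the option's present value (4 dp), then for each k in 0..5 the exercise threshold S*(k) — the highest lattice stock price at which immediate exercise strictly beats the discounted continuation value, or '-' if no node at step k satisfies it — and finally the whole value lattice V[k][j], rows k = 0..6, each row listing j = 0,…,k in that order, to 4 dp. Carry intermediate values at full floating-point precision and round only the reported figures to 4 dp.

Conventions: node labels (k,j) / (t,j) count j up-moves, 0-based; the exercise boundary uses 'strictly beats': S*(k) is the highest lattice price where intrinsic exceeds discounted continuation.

price = 32.1556
boundary = - 50.6358 41.8815 50.6358 61.2200 74.0166
tree:
32.1556
41.1242 22.6260
49.8785 31.2183 13.3683
57.1193 41.1242 20.6256 5.4591
63.1083 49.8785 30.5400 9.8577 0.6242
68.0618 57.1193 41.1242 17.7434 1.1908 0.0000
72.1589 63.1083 49.8785 30.5400 2.2721 0.0000 0.0000

Δt=0.25350, u=1.20903, d=0.82711, q=0.47201, disc=e^(-rΔt)=0.99268
k=6 terminal: V=max(K-S,0) → 72.1589 63.1083 49.8785 30.5400 2.2721 0.0000 0.0000
k=5: j=0 S=23.6982 intr=68.0618 cont=67.3897 V=68.0618[EX]; j=1 S=34.6407 intr=57.1193 cont=56.4472 V=57.1193[EX]; j=2 S=50.6358 intr=41.1242 cont=40.4521 V=41.1242[EX]; j=3 S=74.0166 intr=17.7434 cont=17.0713 V=17.7434[EX]; j=4 S=108.1932 intr=0.0000 cont=1.1908 V=1.1908[hold]; j=5 S=158.1507 intr=0.0000 cont=0.0000 V=0.0000[hold]  S*(5)=74.0166
k=4: j=0 S=28.6517 intr=63.1083 cont=62.4362 V=63.1083[EX]; j=1 S=41.8815 intr=49.8785 cont=49.2064 V=49.8785[EX]; j=2 S=61.2200 intr=30.5400 cont=29.8679 V=30.5400[EX]; j=3 S=89.4879 intr=2.2721 cont=9.8577 V=9.8577[hold]; j=4 S=130.8084 intr=0.0000 cont=0.6242 V=0.6242[hold]  S*(4)=61.2200
k=3: j=0 S=34.6407 intr=57.1193 cont=56.4472 V=57.1193[EX]; j=1 S=50.6358 intr=41.1242 cont=40.4521 V=41.1242[EX]; j=2 S=74.0166 intr=17.7434 cont=20.6256 V=20.6256[hold]; j=3 S=108.1932 intr=0.0000 cont=5.4591 V=5.4591[hold]  S*(3)=50.6358
k=2: j=0 S=41.8815 intr=49.8785 cont=49.2064 V=49.8785[EX]; j=1 S=61.2200 intr=30.5400 cont=31.2183 V=31.2183[hold]; j=2 S=89.4879 intr=2.2721 cont=13.3683 V=13.3683[hold]  S*(2)=41.8815
k=1: j=0 S=50.6358 intr=41.1242 cont=40.7699 V=41.1242[EX]; j=1 S=74.0166 intr=17.7434 cont=22.6260 V=22.6260[hold]  S*(1)=50.6358
k=0: j=0 S=61.2200 intr=30.5400 cont=32.1556 V=32.1556[hold]  S*(0)=-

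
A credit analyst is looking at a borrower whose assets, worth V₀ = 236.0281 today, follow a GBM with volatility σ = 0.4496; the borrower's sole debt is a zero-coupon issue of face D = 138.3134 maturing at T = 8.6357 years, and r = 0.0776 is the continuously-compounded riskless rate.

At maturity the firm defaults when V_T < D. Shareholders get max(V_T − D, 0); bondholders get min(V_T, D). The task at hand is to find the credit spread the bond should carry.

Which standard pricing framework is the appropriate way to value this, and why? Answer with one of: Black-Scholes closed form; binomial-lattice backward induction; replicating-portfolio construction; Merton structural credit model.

Key observation: the data describe a firm's assets (V₀ = 236.0281, GBM) and a single zero-coupon debt of face 138.3134, so credit quantities follow from equity-as-call in the structural model.

framework: Merton structural credit model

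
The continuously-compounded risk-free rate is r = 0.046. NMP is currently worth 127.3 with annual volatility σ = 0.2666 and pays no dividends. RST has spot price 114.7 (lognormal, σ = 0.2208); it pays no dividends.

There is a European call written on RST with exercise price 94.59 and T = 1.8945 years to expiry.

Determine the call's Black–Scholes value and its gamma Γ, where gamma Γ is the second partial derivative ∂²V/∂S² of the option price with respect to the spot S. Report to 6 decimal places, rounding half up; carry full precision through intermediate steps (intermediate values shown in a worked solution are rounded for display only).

σ√T = 0.2208·√1.8945 = 0.303911
d₁ = (ln(S/K) + (r+σ²/2)T) / (σ√T) = (ln(114.7/94.59) + (0.046+0.2208²/2)·1.8945) / 0.303911 = (0.192768 + 0.133328) / 0.303911 = 1.072999
d₂ = d₁ − σ√T = 1.072999 − 0.303911 = 0.769088
e^{−rT} = 0.916542
N(d₁) = 0.858364,  N(d₂) = 0.779080
Call price V = S·N(d₁) − K·e^{−rT}·N(d₂) = 98.454379 − 67.542875 = 30.911503
φ(d₁) = (1/√(2π))·e^{−d₁²/2} = 0.224338
Γ = φ(d₁) / (S·σ·√T) = 0.006436

price = 30.911503
Γ = 0.006436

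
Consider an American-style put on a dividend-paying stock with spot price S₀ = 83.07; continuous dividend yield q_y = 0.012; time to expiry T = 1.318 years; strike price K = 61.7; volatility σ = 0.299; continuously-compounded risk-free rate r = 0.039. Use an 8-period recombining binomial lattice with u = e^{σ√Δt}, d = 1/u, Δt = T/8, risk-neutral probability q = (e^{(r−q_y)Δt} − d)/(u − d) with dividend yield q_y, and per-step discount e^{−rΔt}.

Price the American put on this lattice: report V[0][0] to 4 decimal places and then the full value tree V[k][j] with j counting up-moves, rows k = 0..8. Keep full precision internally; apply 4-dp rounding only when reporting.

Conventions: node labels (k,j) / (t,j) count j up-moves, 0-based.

price = 2.1111
tree:
2.1111
3.3705 0.8178
5.2598 1.4329 0.1833
7.9821 2.4734 0.3603 0.0000
11.7002 4.1870 0.7083 0.0000 0.0000
16.4197 6.9035 1.3924 0.0000 0.0000 0.0000
21.5947 10.9617 2.7371 0.0000 0.0000 0.0000 0.0000
26.1782 16.4197 5.3805 0.0000 0.0000 0.0000 0.0000 0.0000
30.2379 21.5947 10.5770 0.0000 0.0000 0.0000 0.0000 0.0000 0.0000

Δt=0.16475  u=1.12903  d=0.88571  q=0.48802  discount=0.99360
step 8 (expiry): payoffs max(K−S,0) = 30.2379 21.5947 10.5770 0.0000 0.0000 0.0000 0.0000 0.0000 0.0000
k=7: (k=7,j=0): S=35.5218, K−S=26.1782, hold=25.8532 ⇒ V=26.1782 exercise | (k=7,j=1): S=45.2803, K−S=16.4197, hold=16.1140 ⇒ V=16.4197 exercise | (k=7,j=2): S=57.7196, K−S=3.9804, hold=5.3805 ⇒ V=5.3805 continue | (k=7,j=3): S=73.5762, K−S=0.0000, hold=0.0000 ⇒ V=0.0000 continue | (k=7,j=4): S=93.7888, K−S=0.0000, hold=0.0000 ⇒ V=0.0000 continue | (k=7,j=5): S=119.5543, K−S=0.0000, hold=0.0000 ⇒ V=0.0000 continue | (k=7,j=6): S=152.3980, K−S=0.0000, hold=0.0000 ⇒ V=0.0000 continue | (k=7,j=7): S=194.2644, K−S=0.0000, hold=0.0000 ⇒ V=0.0000 continue
k=6: (k=6,j=0): S=40.1053, K−S=21.5947, hold=21.2787 ⇒ V=21.5947 exercise | (k=6,j=1): S=51.1230, K−S=10.5770, hold=10.9617 ⇒ V=10.9617 continue | (k=6,j=2): S=65.1674, K−S=0.0000, hold=2.7371 ⇒ V=2.7371 continue | (k=6,j=3): S=83.0700, K−S=0.0000, hold=0.0000 ⇒ V=0.0000 continue | (k=6,j=4): S=105.8908, K−S=0.0000, hold=0.0000 ⇒ V=0.0000 continue | (k=6,j=5): S=134.9809, K−S=0.0000, hold=0.0000 ⇒ V=0.0000 continue | (k=6,j=6): S=172.0625, K−S=0.0000, hold=0.0000 ⇒ V=0.0000 continue
k=5: (k=5,j=0): S=45.2803, K−S=16.4197, hold=16.3005 ⇒ V=16.4197 exercise | (k=5,j=1): S=57.7196, K−S=3.9804, hold=6.9035 ⇒ V=6.9035 continue | (k=5,j=2): S=73.5762, K−S=0.0000, hold=1.3924 ⇒ V=1.3924 continue | (k=5,j=3): S=93.7888, K−S=0.0000, hold=0.0000 ⇒ V=0.0000 continue | (k=5,j=4): S=119.5543, K−S=0.0000, hold=0.0000 ⇒ V=0.0000 continue | (k=5,j=5): S=152.3980, K−S=0.0000, hold=0.0000 ⇒ V=0.0000 continue
k=4: (k=4,j=0): S=51.1230, K−S=10.5770, hold=11.7002 ⇒ V=11.7002 continue | (k=4,j=1): S=65.1674, K−S=0.0000, hold=4.1870 ⇒ V=4.1870 continue | (k=4,j=2): S=83.0700, K−S=0.0000, hold=0.7083 ⇒ V=0.7083 continue | (k=4,j=3): S=105.8908, K−S=0.0000, hold=0.0000 ⇒ V=0.0000 continue | (k=4,j=4): S=134.9809, K−S=0.0000, hold=0.0000 ⇒ V=0.0000 continue
k=3: (k=3,j=0): S=57.7196, K−S=3.9804, hold=7.9821 ⇒ V=7.9821 continue | (k=3,j=1): S=73.5762, K−S=0.0000, hold=2.4734 ⇒ V=2.4734 continue | (k=3,j=2): S=93.7888, K−S=0.0000, hold=0.3603 ⇒ V=0.3603 continue | (k=3,j=3): S=119.5543, K−S=0.0000, hold=0.0000 ⇒ V=0.0000 continue
k=2: (k=2,j=0): S=65.1674, K−S=0.0000, hold=5.2598 ⇒ V=5.2598 continue | (k=2,j=1): S=83.0700, K−S=0.0000, hold=1.4329 ⇒ V=1.4329 continue | (k=2,j=2): S=105.8908, K−S=0.0000, hold=0.1833 ⇒ V=0.1833 continue
k=1: (k=1,j=0): S=73.5762, K−S=0.0000, hold=3.3705 ⇒ V=3.3705 continue | (k=1,j=1): S=93.7888, K−S=0.0000, hold=0.8178 ⇒ V=0.8178 continue
k=0: (k=0,j=0): S=83.0700, K−S=0.0000, hold=2.1111 ⇒ V=2.1111 continue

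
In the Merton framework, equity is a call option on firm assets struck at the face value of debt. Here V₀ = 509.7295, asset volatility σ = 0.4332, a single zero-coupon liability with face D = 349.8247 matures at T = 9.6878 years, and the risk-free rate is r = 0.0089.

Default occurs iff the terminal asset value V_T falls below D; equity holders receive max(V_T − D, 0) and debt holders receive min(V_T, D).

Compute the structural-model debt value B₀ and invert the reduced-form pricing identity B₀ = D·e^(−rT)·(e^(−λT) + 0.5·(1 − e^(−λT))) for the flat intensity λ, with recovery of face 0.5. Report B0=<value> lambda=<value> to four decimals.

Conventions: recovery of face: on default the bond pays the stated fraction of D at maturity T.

B0=197.5965 lambda=0.1511

With assets at 509.7295 and a single debt payment of 349.8247 at 9.6878 years:
d₁ = [ln(V₀/D) + (r + σ²/2)T] / (σ√T)
   = [ln(509.7295/349.8247) + (0.0089 + 0.5·0.4332²)·9.6878] / (0.4332·√9.6878)
   = [0.376448 + 0.995239] / 1.348345 = 1.017311
d₂ = d₁ − σ√T = 1.017311 − 1.348345 = -0.331034
N(d₁) = 0.845497,  N(d₂) = 0.370310,  e^(−rT) = 0.917391
E₀ = V₀·N(d₁) − D·e^(−rT)·N(d₂)
   = 509.7295·0.845497 − 349.8247·0.917391·0.370310 = 312.132952
B₀ = V₀ − E₀ = 509.7295 − 312.132952 = 197.596548
e^(−λT) = (B₀·e^(rT)/D − 0.5)/(1 − 0.5) = (197.5965·1.090048/349.8247 − 0.5)/0.5 = 0.23141449
λ = −ln(0.23141449)/9.6878 = 0.151071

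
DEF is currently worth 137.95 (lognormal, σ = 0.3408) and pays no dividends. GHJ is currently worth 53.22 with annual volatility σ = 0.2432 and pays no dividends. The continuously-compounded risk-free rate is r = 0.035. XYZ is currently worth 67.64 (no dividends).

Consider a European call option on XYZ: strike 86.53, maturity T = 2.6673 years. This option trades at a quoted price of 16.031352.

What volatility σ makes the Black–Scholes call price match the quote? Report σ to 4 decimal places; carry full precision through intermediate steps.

sigma = 0.4544

At σ = 0.4544 the Black–Scholes value reproduces the quote:
σ√T = 0.4544·√2.6673 = 0.742120
d₁ = (ln(S/K) + (r+σ²/2)T) / (σ√T) = (ln(67.64/86.53) + (0.035+0.4544²/2)·2.6673) / 0.742120 = (-0.246292 + 0.368727) / 0.742120 = 0.164980
d₂ = d₁ − σ√T = 0.164980 − 0.742120 = -0.577140
e^{−rT} = 0.910870
N(d₁) = 0.565520,  N(d₂) = 0.281922
V = S·N(d₁) − K·e^{−rT}·N(d₂) = 38.251784 − 22.220433 = 16.031352 (matching the quote); vega is positive throughout, so no other σ reproduces this price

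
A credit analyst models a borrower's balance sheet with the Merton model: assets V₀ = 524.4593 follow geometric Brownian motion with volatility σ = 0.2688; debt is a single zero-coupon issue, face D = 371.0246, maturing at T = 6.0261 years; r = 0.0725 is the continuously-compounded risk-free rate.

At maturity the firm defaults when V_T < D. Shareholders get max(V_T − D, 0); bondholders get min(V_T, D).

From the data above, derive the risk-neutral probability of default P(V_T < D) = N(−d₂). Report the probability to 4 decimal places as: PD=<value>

Apply the equity-as-call identities (strike 371.0246, horizon 6.0261 years):
d₁ = [ln(V₀/D) + (r + σ²/2)T] / (σ√T)
   = [ln(524.4593/371.0246) + (0.0725 + 0.5·0.2688²)·6.0261] / (0.2688·√6.0261)
   = [0.346099 + 0.654595] / 0.659853 = 1.516541
d₂ = d₁ − σ√T = 1.516541 − 0.659853 = 0.856688
risk-neutral PD = N(−d₂) = N(-0.856688) = 0.195809

PD=0.1958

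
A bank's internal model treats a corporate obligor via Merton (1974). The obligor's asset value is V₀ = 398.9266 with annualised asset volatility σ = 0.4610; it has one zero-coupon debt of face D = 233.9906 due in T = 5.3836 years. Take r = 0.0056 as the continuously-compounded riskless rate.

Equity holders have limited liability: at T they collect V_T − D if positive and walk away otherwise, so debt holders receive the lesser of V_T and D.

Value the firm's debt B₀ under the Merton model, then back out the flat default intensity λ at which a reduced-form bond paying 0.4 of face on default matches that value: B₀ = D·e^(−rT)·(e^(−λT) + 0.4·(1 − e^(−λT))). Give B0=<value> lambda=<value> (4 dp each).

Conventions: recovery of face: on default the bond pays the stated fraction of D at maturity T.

Apply the equity-as-call identities (strike 233.9906, horizon 5.3836 years):
d₁ = [ln(V₀/D) + (r + σ²/2)T] / (σ√T)
   = [ln(398.9266/233.9906) + (0.0056 + 0.5·0.4610²)·5.3836] / (0.4610·√5.3836)
   = [0.533496 + 0.602212] / 1.069639 = 1.061768
d₂ = d₁ − σ√T = 1.061768 − 1.069639 = -0.007871
N(d₁) = 0.855829,  N(d₂) = 0.496860,  e^(−rT) = 0.970302
E₀ = V₀·N(d₁) − D·e^(−rT)·N(d₂)
   = 398.9266·0.855829 − 233.9906·0.970302·0.496860 = 228.605342
B₀ = V₀ − E₀ = 398.9266 − 228.605342 = 170.321258
e^(−λT) = (B₀·e^(rT)/D − 0.4)/(1 − 0.4) = (170.3213·1.030607/233.9906 − 0.4)/0.6 = 0.58362830
λ = −ln(0.58362830)/5.3836 = 0.100024

B0=170.3213 lambda=0.1000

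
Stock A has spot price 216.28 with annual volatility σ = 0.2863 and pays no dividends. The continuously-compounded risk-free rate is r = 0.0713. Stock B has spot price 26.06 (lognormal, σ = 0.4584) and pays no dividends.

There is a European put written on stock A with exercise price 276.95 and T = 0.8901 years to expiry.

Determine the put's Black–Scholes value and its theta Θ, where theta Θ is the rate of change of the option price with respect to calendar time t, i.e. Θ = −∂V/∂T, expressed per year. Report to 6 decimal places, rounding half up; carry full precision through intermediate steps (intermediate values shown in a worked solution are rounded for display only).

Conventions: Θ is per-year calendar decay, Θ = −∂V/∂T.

price = 53.048563
Θ = 3.406413

σ√T = 0.2863·√0.8901 = 0.270110
d₁ = (ln(S/K) + (r+σ²/2)T) / (σ√T) = (ln(216.28/276.95) + (0.0713+0.2863²/2)·0.8901) / 0.270110 = (-0.247263 + 0.099944) / 0.270110 = -0.545405
d₂ = d₁ − σ√T = -0.545405 − 0.270110 = -0.815515
e^{−rT} = 0.938508
N(−d₁) = 0.707262,  N(−d₂) = 0.792611
Put price V = K·e^{−rT}·N(−d₂) − S·N(−d₁) = 206.015267 − 152.966705 = 53.048563
φ(d₁) = (1/√(2π))·e^{−d₁²/2} = 0.343808
Θ = −S·φ(d₁)·σ/(2√T) + r·K·e^{−rT}·N(−d₂) = −11.282476 + 14.688889 = 3.406413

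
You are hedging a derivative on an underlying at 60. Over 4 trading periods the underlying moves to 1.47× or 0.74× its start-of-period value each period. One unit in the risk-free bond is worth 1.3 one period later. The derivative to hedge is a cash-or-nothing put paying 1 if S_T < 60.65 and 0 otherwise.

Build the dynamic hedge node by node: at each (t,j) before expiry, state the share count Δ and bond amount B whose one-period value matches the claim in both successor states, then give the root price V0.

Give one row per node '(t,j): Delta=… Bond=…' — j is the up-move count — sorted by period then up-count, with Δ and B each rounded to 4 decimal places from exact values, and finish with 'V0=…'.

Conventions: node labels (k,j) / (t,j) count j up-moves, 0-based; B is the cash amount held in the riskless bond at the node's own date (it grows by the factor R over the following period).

(0,0): Delta=-0.0013 Bond=0.0924
(1,0): Delta=-0.0065 Bond=0.3522
(1,1): Delta=-0.0005 Bond=0.0497
(2,0): Delta=-0.0246 Bond=1.0519
(2,1): Delta=-0.0038 Bond=0.2775
(2,2): Delta=0.0000 Bond=0.0000
(3,0): Delta=0.0000 Bond=0.7692
(3,1): Delta=-0.0284 Bond=1.5490
(3,2): Delta=0.0000 Bond=0.0000
(3,3): Delta=0.0000 Bond=0.0000
V0=0.0146

No-arbitrage ⇒ martingale measure with p* = (R−d)/(u−d) = 0.7671.
Terminal payoffs: V(4,0)=1.0000, V(4,1)=1.0000, V(4,2)=0.0000, V(4,3)=0.0000, V(4,4)=0.0000
Node (3,0) S=24.3134: V=(p*·1.0000+(1−p*)·1.0000)/1.3=0.7692; Δ=(1.0000−1.0000)/(35.7408−17.9919)=0.0000; B=V−Δ·S=0.7692
Node (3,1) S=48.2983: V=(p*·0.0000+(1−p*)·1.0000)/1.3=0.1791; Δ=(0.0000−1.0000)/(70.9985−35.7408)=-0.0284; B=V−Δ·S=1.5490
Node (3,2) S=95.9440: V=(p*·0.0000+(1−p*)·0.0000)/1.3=0.0000; Δ=(0.0000−0.0000)/(141.0376−70.9985)=0.0000; B=V−Δ·S=0.0000
Node (3,3) S=190.5914: V=(p*·0.0000+(1−p*)·0.0000)/1.3=0.0000; Δ=(0.0000−0.0000)/(280.1693−141.0376)=0.0000; B=V−Δ·S=0.0000
Node (2,0) S=32.8560: V=(p*·0.1791+(1−p*)·0.7692)/1.3=0.2435; Δ=(0.1791−0.7692)/(48.2983−24.3134)=-0.0246; B=V−Δ·S=1.0519
Node (2,1) S=65.2680: V=(p*·0.0000+(1−p*)·0.1791)/1.3=0.0321; Δ=(0.0000−0.1791)/(95.9440−48.2983)=-0.0038; B=V−Δ·S=0.2775
Node (2,2) S=129.6540: V=(p*·0.0000+(1−p*)·0.0000)/1.3=0.0000; Δ=(0.0000−0.0000)/(190.5914−95.9440)=0.0000; B=V−Δ·S=0.0000
Node (1,0) S=44.4000: V=(p*·0.0321+(1−p*)·0.2435)/1.3=0.0626; Δ=(0.0321−0.2435)/(65.2680−32.8560)=-0.0065; B=V−Δ·S=0.3522
Node (1,1) S=88.2000: V=(p*·0.0000+(1−p*)·0.0321)/1.3=0.0057; Δ=(0.0000−0.0321)/(129.6540−65.2680)=-0.0005; B=V−Δ·S=0.0497
Node (0,0) S=60.0000: V=(p*·0.0057+(1−p*)·0.0626)/1.3=0.0146; Δ=(0.0057−0.0626)/(88.2000−44.4000)=-0.0013; B=V−Δ·S=0.0924
As a check, the time-0 holding Δ(0,0)·S0 + B(0,0) comes to 0.0146 — exactly V0.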